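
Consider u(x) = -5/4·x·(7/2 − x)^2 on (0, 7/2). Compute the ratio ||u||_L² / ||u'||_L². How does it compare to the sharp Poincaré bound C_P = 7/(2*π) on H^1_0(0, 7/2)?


||u||_L² / ||u'||_L² = sqrt(14)/4 < C_P = 7/(2*π).

u(x) = -5/4·x·(7/2 − x)^2, so u'(x) = -15*x^2/4 + 35*x/2 - 245/16.
u(x) = -5/4·x·(7/2 − x)^2 vanishes at x = 0 and x = 7/2, so u ∈ H^1_0(0, 7/2). Differentiate via the product rule and integrate the resulting polynomials term by term.
  ∫_0^7/2 u² dx = ∫_0^7/2 (25*x^6/16 - 175*x^5/8 + 3675*x^4/32 - 8575*x^3/32 + 60025*x^2/256) dx. Term by term:
    ∫_0^7/2 25*x^6/16 dx = 2941225/2048;  ∫_0^7/2 -175*x^5/8 dx = -20588575/3072;  ∫_0^7/2 3675*x^4/32 dx = 12353145/1024;
    ∫_0^7/2 -8575*x^3/32 dx = -20588575/2048;  ∫_0^7/2 60025*x^2/256 dx = 20588575/6144.
  Sum: 2941225/2048 − 20588575/3072 + 12353145/1024 − 20588575/2048 + 20588575/6144 = 588245/6144.
  ∫_0^7/2 (u')² dx = ∫_0^7/2 (225*x^4/16 - 525*x^3/4 + 13475*x^2/32 - 8575*x/16 + 60025/256) dx. Term by term:
    ∫_0^7/2 225*x^4/16 dx = 756315/512;  ∫_0^7/2 -525*x^3/4 dx = -1260525/256;  ∫_0^7/2 13475*x^2/32 dx = 4621925/768;
    ∫_0^7/2 -8575*x/16 dx = -420175/128;  ∫_0^7/2 60025/256 dx = 420175/512.
  Sum: 756315/512 − 1260525/256 + 4621925/768 − 420175/128 + 420175/512 = 84035/768.
∫_0^7/2 u² dx = 588245/6144, so ||u||_L² = 343*sqrt(30)/192.
∫_0^7/2 (u')² dx = 84035/768, so ||u'||_L² = 49*sqrt(105)/48.
Ratio ||u||_L² / ||u'||_L² = sqrt(14)/4.
Sharp Poincaré constant on H^1_0(0, 7/2) is C_P = L/π = 7/(2*π), achieved by sin(2*π/7·x).
A polynomial bump cannot attain the sharp Poincaré constant (only the first sine eigenfunction does), so the ratio is strictly less than C_P, consistent with ||u||_L² ≤ C_P ||u'||_L².


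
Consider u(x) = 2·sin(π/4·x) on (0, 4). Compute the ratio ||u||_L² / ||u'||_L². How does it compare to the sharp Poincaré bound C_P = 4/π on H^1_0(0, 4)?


||u||_L² / ||u'||_L² = 4/π = C_P.

u(x) = 2·sin(π/4·x), so u'(x) = π*cos(π*x/4)/2.
Writing u(x) = A·sin(kπx/L) with A = 2 and k = 1, use ∫_0^L sin²(kπx/L) dx = L/2 and ∫_0^L cos²(kπx/L) dx = L/2.
u² = 4·sin²(π/4·x) and (u')² = π^2/4·cos²(π/4·x), and each of sin², cos² integrates to L/2 = 2 over (0, 4).
∫_0^4 u² dx = 8, so ||u||_L² = 2*sqrt(2).
∫_0^4 (u')² dx = π^2/2, so ||u'||_L² = sqrt(2)*π/2.
Ratio ||u||_L² / ||u'||_L² = 4/π.
Sharp Poincaré constant on H^1_0(0, 4) is C_P = L/π = 4/π, achieved by sin(π/4·x).
This is the k = 1 eigenfunction (up to amplitude), so the ratio equals the sharp Poincaré constant exactly.


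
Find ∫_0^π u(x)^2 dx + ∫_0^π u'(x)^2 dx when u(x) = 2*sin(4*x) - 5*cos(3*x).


||u||_{H^1(0,π)}^2 = -1600/7 + 159*π

u'(x) = 15*sin(3*x) + 8*cos(4*x).
Expand u² and (u')² and integrate term by term on (0, π), using: for integers n ≥ 1, ∫_0^π sin²(nx) dx = ∫_0^π cos²(nx) dx = π/2; for n ≠ n', ∫_0^π sin(nx)sin(n'x) dx = ∫_0^π cos(nx)cos(n'x) dx = 0; and by product-to-sum, ∫_0^π sin(nx)cos(n'x) dx = ½∫_0^π [sin((n+n')x) + sin((n−n')x)] dx, which is 0 when n+n' is even and 2n/(n²−n'²) when n+n' is odd (it need not vanish on (0, π)).
  u² squared terms: (-5)²·∫cos(3x)² dx = 25·π/2 = 25*π/2;  (2)²·∫sin(4x)² dx = 4·π/2 = 2*π.
  u² cross terms: 2·(-5)·(2)·∫cos(3x)·sin(4x) dx = -20·(8/7) = -160/7.
  So ∫_0^π u² dx = 25*π/2 + 2*π − 160/7 = -160/7 + 29*π/2.
  (u')² squared terms: (8)²·∫cos(4x)² dx = 64·π/2 = 32*π;  (15)²·∫sin(3x)² dx = 225·π/2 = 225*π/2.
  (u')² cross terms: 2·(8)·(15)·∫cos(4x)·sin(3x) dx = 240·(-6/7) = -1440/7.
  So ∫_0^π (u')² dx = 32*π + 225*π/2 − 1440/7 = -1440/7 + 289*π/2.
||u||_{H^1}^2 = (-160/7 + 29*π/2) + (-1440/7 + 289*π/2) = -1600/7 + 159*π.


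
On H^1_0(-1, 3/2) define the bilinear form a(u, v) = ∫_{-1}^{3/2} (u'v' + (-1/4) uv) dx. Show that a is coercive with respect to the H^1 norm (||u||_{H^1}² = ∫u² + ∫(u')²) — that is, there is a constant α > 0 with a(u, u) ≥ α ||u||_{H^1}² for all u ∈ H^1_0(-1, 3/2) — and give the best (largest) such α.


α = (-25 + 16*π^2)/(4*(25 + 4*π^2))

Coercivity of a(·,·) on H^1_0(-1, 3/2) means a(u, u) ≥ α ||u||_{H^1}² for every u ∈ H^1_0.
The interval has length L = 5/2, and Poincaré/coercivity depend only on L. Here a(u, u) = ∫(u')² + (-1/4)·∫u².
Here c = -1/4 < 0 with |c| < (π/L)² = 4*π^2/25, so coercivity still holds. The condition a(u,u) ≥ α||u||_{H^1}² reads (1−α)∫(u')² ≥ (α−c)∫u². Any admissible α is ≤ 1 (rapidly oscillating u have ∫u²/∫(u')² → 0), and α = 1 would force 0 ≥ (1−c)∫u², impossible since c < 1; so 1−α > 0. By the sharp Poincaré inequality on H^1_0 of an interval of length L, ∫(u')² ≥ (π/L)²∫u² with equality for the first sine mode sin(π(x−x₀)/L) (x₀ the left endpoint), so the inequality holds for all u iff (1−α)(π/L)² ≥ α − c, i.e. α ≤ ((π/L)² + c)/((π/L)² + 1) = (1 + c(L/π)²)/(1 + (L/π)²). (Direct route, valid since c ≤ 0: Poincaré gives c∫u² ≥ c(L/π)²∫(u')², so a(u,u) ≥ (1 + c(L/π)²)∫(u')², while ||u||_{H^1}² ≤ (1 + (L/π)²)∫(u')²; dividing yields the same α.) With (π/L)² = 4*π^2/25 and c = -1/4, the largest admissible constant is α = ((π/L)² + c)/((π/L)² + 1).
Simplifying, α = (-25 + 16*π^2)/(4*(25 + 4*π^2)).


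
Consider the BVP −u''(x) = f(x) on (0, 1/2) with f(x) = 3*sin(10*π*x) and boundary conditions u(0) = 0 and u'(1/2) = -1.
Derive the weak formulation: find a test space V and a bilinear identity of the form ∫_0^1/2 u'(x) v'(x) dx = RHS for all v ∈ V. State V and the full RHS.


V = {v ∈ H^1(0, 1/2) : v(0) = 0} (test functions vanish at x = 0 where u is specified); weak form: ∫_0^1/2 u'v' dx = ∫_0^1/2 (3*sin(10*π*x)) v dx − v(1/2) for all v ∈ V.

Multiply both sides by a test function v and integrate from 0 to 1/2:
  ∫_0^1/2 −u''(x) v(x) dx = ∫_0^1/2 f(x) v(x) dx.
Integrate the LHS by parts once:
  ∫_0^1/2 −u'' v dx = −[u'(x) v(x)]_0^1/2 + ∫_0^1/2 u'(x) v'(x) dx.
Thus ∫_0^1/2 u'(x) v'(x) dx = ∫_0^1/2 f(x) v(x) dx + [u'(x) v(x)]_0^1/2.
Choose V so that boundary terms are either known or forced to vanish.
Mixed BC: u(0) = 0 (Dirichlet) and u'(1/2) = -1 (Neumann). Define V = {v ∈ H^1(0, 1/2) : v(0) = 0}. Then [u' v]_0^1/2 = u'(1/2)·v(1/2) − u'(0)·0 = − v(1/2).
Weak formulation: find u (satisfying any essential BC) such that ∫_0^1/2 u'(x) v'(x) dx = ∫_0^1/2 f v dx − v(1/2) for all v ∈ V (Dirichlet at 0 absorbed into V; Neumann datum at x = 1/2 contributes the boundary term).
Substituting f(x) = 3*sin(10*π*x), the right-hand side is ∫_0^1/2 (3*sin(10*π*x)) v dx − v(1/2).


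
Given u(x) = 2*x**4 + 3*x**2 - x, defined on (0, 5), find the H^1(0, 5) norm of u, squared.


||u||_{H^1}^2 = 222949105/126

The H^1 norm (squared) on an interval (0, L) is
  ||u||_{H^1}^2 = ∫_0^L u(x)^2 dx + ∫_0^L u'(x)^2 dx.
Compute u'(x) = 8*x**3 + 6*x - 1.
Then u(x)^2 = 4*x**8 + 12*x**6 - 4*x**5 + 9*x**4 - 6*x**3 + x**2 and u'(x)^2 = 64*x**6 + 96*x**4 - 16*x**3 + 36*x**2 - 12*x + 1.
Integrate each monomial from 0 to 5 using ∫_0^5 c·x^n dx = c·5^(n+1)/(n+1):
  ∫_0^5 u(x)^2 dx = ∫_0^5 (4*x^8 + 12*x^6 - 4*x^5 + 9*x^4 - 6*x^3 + x^2) dx. Term by term:
    ∫_0^5 4*x^8 dx = 7812500/9;  ∫_0^5 12*x^6 dx = 937500/7;  ∫_0^5 -4*x^5 dx = -31250/3;
    ∫_0^5 9*x^4 dx = 5625;  ∫_0^5 -6*x^3 dx = -1875/2;  ∫_0^5 x^2 dx = 125/3.
  Sum: 7812500/9 + 937500/7 − 31250/3 + 5625 − 1875/2 + 125/3 = 125533375/126.
  ∫_0^5 u'(x)^2 dx = ∫_0^5 (64*x^6 + 96*x^4 - 16*x^3 + 36*x^2 - 12*x + 1) dx. Term by term:
    ∫_0^5 64*x^6 dx = 5000000/7;  ∫_0^5 96*x^4 dx = 60000;  ∫_0^5 -16*x^3 dx = -2500;
    ∫_0^5 36*x^2 dx = 1500;  ∫_0^5 -12*x dx = -150;  ∫_0^5 1 dx = 5.
  Sum: 5000000/7 + 60000 − 2500 + 1500 − 150 + 5 = 5411985/7.
Adding: ||u||_{H^1}^2 = 125533375/126 + 5411985/7 = 222949105/126.


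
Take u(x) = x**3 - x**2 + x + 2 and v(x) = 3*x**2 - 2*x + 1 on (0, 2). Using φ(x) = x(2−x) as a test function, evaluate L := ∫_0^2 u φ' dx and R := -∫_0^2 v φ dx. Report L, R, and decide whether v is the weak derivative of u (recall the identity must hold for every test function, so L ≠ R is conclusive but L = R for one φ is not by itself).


LHS = -52/15, RHS = -52/15. Yes, v = u' weakly.

u(x) = x**3 - x**2 + x + 2, classical derivative u'(x) = 3*x**2 - 2*x + 1.
φ(x) = x(2−x), so φ'(x) = 2 - 2*x.
Note φ(0) = φ(2) = 0, so the boundary term u·φ vanishes.
LHS = ∫_0^2 u(x) φ'(x) dx = ∫_0^2 (-2*x^4 + 4*x^3 - 4*x^2 - 2*x + 4) dx. Term by term:
  ∫_0^2 -2*x^4 dx = -64/5;  ∫_0^2 4*x^3 dx = 16;  ∫_0^2 -4*x^2 dx = -32/3;
  ∫_0^2 -2*x dx = -4;  ∫_0^2 4 dx = 8.
Sum: -64/5 + 16 − 32/3 − 4 + 8 = -52/15.
So LHS = -52/15.
∫_0^2 v(x) φ(x) dx = ∫_0^2 (-3*x^4 + 8*x^3 - 5*x^2 + 2*x) dx. Term by term:
  ∫_0^2 -3*x^4 dx = -96/5;  ∫_0^2 8*x^3 dx = 32;  ∫_0^2 -5*x^2 dx = -40/3;
  ∫_0^2 2*x dx = 4.
Sum: -96/5 + 32 − 40/3 + 4 = 52/15.
So RHS = -∫_0^2 v(x) φ(x) dx = -52/15.
LHS = RHS, so the identity holds for this test φ.
Moreover u is smooth here and v(x) = u'(x) = 3*x**2 - 2*x + 1 pointwise, so the identity holds for every test function. Hence v is the weak derivative of u.


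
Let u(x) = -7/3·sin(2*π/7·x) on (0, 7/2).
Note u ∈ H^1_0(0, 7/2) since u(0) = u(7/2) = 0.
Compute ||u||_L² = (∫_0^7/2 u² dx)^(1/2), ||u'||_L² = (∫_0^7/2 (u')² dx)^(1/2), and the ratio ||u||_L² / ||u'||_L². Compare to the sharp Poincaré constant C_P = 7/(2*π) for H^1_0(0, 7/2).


||u||_L² / ||u'||_L² = 7/(2*π) = C_P.

u(x) = -7/3·sin(2*π/7·x), so u'(x) = -2*π*cos(2*π*x/7)/3.
Writing u(x) = A·sin(kπx/L) with A = -7/3 and k = 1, use ∫_0^L sin²(kπx/L) dx = L/2 and ∫_0^L cos²(kπx/L) dx = L/2.
u² = 49/9·sin²(2*π/7·x) and (u')² = 4*π^2/9·cos²(2*π/7·x), and each of sin², cos² integrates to L/2 = 7/4 over (0, 7/2).
∫_0^7/2 u² dx = 343/36, so ||u||_L² = 7*sqrt(7)/6.
∫_0^7/2 (u')² dx = 7*π^2/9, so ||u'||_L² = sqrt(7)*π/3.
Ratio ||u||_L² / ||u'||_L² = 7/(2*π).
Sharp Poincaré constant on H^1_0(0, 7/2) is C_P = L/π = 7/(2*π), achieved by sin(2*π/7·x).
This is the k = 1 eigenfunction (up to amplitude), so the ratio equals the sharp Poincaré constant exactly.


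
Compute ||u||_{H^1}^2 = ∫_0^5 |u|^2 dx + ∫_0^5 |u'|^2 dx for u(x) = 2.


||u||_{H^1}^2 = 20

The H^1 norm (squared) on an interval (0, L) is
  ||u||_{H^1}^2 = ∫_0^L u(x)^2 dx + ∫_0^L u'(x)^2 dx.
Compute u'(x) = 0.
Then u(x)^2 = 4 and u'(x)^2 = 0.
Integrate each monomial from 0 to 5 using ∫_0^5 c·x^n dx = c·5^(n+1)/(n+1):
  ∫_0^5 u(x)^2 dx = ∫_0^5 (4) dx. Term by term:
    ∫_0^5 4 dx = 20.
  ∫_0^5 u'(x)^2 dx = ∫_0^5 (0) dx. Term by term:
    ∫_0^5 0 dx = 0.
Adding: ||u||_{H^1}^2 = 20 + 0 = 20.


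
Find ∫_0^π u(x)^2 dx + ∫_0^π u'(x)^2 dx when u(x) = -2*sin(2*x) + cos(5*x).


||u||_{H^1(0,π)}^2 = 416/21 + 23*π

u'(x) = -5*sin(5*x) - 4*cos(2*x).
Expand u² and (u')² and integrate term by term on (0, π), using: for integers n ≥ 1, ∫_0^π sin²(nx) dx = ∫_0^π cos²(nx) dx = π/2; for n ≠ n', ∫_0^π sin(nx)sin(n'x) dx = ∫_0^π cos(nx)cos(n'x) dx = 0; and by product-to-sum, ∫_0^π sin(nx)cos(n'x) dx = ½∫_0^π [sin((n+n')x) + sin((n−n')x)] dx, which is 0 when n+n' is even and 2n/(n²−n'²) when n+n' is odd (it need not vanish on (0, π)).
  u² squared terms: (-2)²·∫sin(2x)² dx = 4·π/2 = 2*π;  (1)²·∫cos(5x)² dx = 1·π/2 = π/2.
  u² cross terms: 2·(-2)·(1)·∫sin(2x)·cos(5x) dx = -4·(-4/21) = 16/21.
  So ∫_0^π u² dx = 2*π + π/2 + 16/21 = 16/21 + 5*π/2.
  (u')² squared terms: (-5)²·∫sin(5x)² dx = 25·π/2 = 25*π/2;  (-4)²·∫cos(2x)² dx = 16·π/2 = 8*π.
  (u')² cross terms: 2·(-5)·(-4)·∫sin(5x)·cos(2x) dx = 40·(10/21) = 400/21.
  So ∫_0^π (u')² dx = 25*π/2 + 8*π + 400/21 = 400/21 + 41*π/2.
||u||_{H^1}^2 = (16/21 + 5*π/2) + (400/21 + 41*π/2) = 416/21 + 23*π.


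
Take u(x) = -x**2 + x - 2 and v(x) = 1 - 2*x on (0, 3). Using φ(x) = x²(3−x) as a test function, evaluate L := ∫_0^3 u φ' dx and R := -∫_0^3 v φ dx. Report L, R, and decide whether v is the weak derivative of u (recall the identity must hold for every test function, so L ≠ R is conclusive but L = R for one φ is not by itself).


LHS = 351/20, RHS = 351/20. Yes, v = u' weakly.

u(x) = -x**2 + x - 2, classical derivative u'(x) = 1 - 2*x.
φ(x) = x²(3−x), so φ'(x) = 3*x*(2 - x).
Note φ(0) = φ(3) = 0, so the boundary term u·φ vanishes.
LHS = ∫_0^3 u(x) φ'(x) dx = ∫_0^3 (3*x^4 - 9*x^3 + 12*x^2 - 12*x) dx. Term by term:
  ∫_0^3 3*x^4 dx = 729/5;  ∫_0^3 -9*x^3 dx = -729/4;  ∫_0^3 12*x^2 dx = 108;
  ∫_0^3 -12*x dx = -54.
Sum: 729/5 − 729/4 + 108 − 54 = 351/20.
So LHS = 351/20.
∫_0^3 v(x) φ(x) dx = ∫_0^3 (2*x^4 - 7*x^3 + 3*x^2) dx. Term by term:
  ∫_0^3 2*x^4 dx = 486/5;  ∫_0^3 -7*x^3 dx = -567/4;  ∫_0^3 3*x^2 dx = 27.
Sum: 486/5 − 567/4 + 27 = -351/20.
So RHS = -∫_0^3 v(x) φ(x) dx = 351/20.
LHS = RHS, so the identity holds for this test φ.
Moreover u is smooth here and v(x) = u'(x) = 1 - 2*x pointwise, so the identity holds for every test function. Hence v is the weak derivative of u.


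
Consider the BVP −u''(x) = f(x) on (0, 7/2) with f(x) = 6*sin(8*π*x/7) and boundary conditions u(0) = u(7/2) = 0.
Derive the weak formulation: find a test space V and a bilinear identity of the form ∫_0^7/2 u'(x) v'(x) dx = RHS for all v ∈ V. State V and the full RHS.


V = H^1_0(0, 7/2) (so v(0) = v(7/2) = 0); weak form: ∫_0^7/2 u'v' dx = ∫_0^7/2 (6*sin(8*π*x/7)) v dx for all v ∈ V.

Multiply both sides by a test function v and integrate from 0 to 7/2:
  ∫_0^7/2 −u''(x) v(x) dx = ∫_0^7/2 f(x) v(x) dx.
Integrate the LHS by parts once:
  ∫_0^7/2 −u'' v dx = −[u'(x) v(x)]_0^7/2 + ∫_0^7/2 u'(x) v'(x) dx.
Thus ∫_0^7/2 u'(x) v'(x) dx = ∫_0^7/2 f(x) v(x) dx + [u'(x) v(x)]_0^7/2.
Choose V so that boundary terms are either known or forced to vanish.
u is Dirichlet: u(0) = u(7/2) = 0. Let V = H^1_0(0, 7/2); then v(0) = v(7/2) = 0, and [u' v]_0^7/2 = 0.
Weak formulation: find u (satisfying any essential BC) such that ∫_0^7/2 u'(x) v'(x) dx = ∫_0^7/2 f v dx for all v ∈ V.
Substituting f(x) = 6*sin(8*π*x/7), the right-hand side is ∫_0^7/2 (6*sin(8*π*x/7)) v dx.


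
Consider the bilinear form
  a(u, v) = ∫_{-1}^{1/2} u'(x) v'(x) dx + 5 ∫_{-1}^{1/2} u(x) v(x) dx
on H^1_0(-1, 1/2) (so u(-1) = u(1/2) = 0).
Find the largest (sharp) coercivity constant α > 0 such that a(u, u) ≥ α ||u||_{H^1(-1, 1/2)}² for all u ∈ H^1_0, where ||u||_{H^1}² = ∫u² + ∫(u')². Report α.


α = 1

Coercivity of a(·,·) on H^1_0(-1, 1/2) means a(u, u) ≥ α ||u||_{H^1}² for every u ∈ H^1_0.
The interval has length L = 3/2, and Poincaré/coercivity depend only on L. Here a(u, u) = ∫(u')² + (5)·∫u².
Here c = 5 ≥ 1, so a(u,u) = ∫(u')² + c∫u² ≥ ∫(u')² + ∫u² = ||u||_{H^1}², i.e. α = 1 works. No larger α is possible: a(u,u) ≥ α||u||_{H^1}² means (1−α)∫(u')² ≥ (α−c)∫u², and for the modes u_n = sin(nπ(x−x₀)/L) (x₀ the left endpoint) one has ∫u_n²/∫(u_n')² = (L/(nπ))² → 0, so a(u_n,u_n)/||u_n||_{H^1}² → 1. Hence the optimal constant is α = 1.
Therefore α = 1.


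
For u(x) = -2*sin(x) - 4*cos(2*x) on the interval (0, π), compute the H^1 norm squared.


||u||_{H^1(0,π)}^2 = -160/3 + 44*π

u'(x) = 8*sin(2*x) - 2*cos(x).
Expand u² and (u')² and integrate term by term on (0, π), using: for integers n ≥ 1, ∫_0^π sin²(nx) dx = ∫_0^π cos²(nx) dx = π/2; for n ≠ n', ∫_0^π sin(nx)sin(n'x) dx = ∫_0^π cos(nx)cos(n'x) dx = 0; and by product-to-sum, ∫_0^π sin(nx)cos(n'x) dx = ½∫_0^π [sin((n+n')x) + sin((n−n')x)] dx, which is 0 when n+n' is even and 2n/(n²−n'²) when n+n' is odd (it need not vanish on (0, π)).
  u² squared terms: (-4)²·∫cos(2x)² dx = 16·π/2 = 8*π;  (-2)²·∫sin(x)² dx = 4·π/2 = 2*π.
  u² cross terms: 2·(-4)·(-2)·∫cos(2x)·sin(x) dx = 16·(-2/3) = -32/3.
  So ∫_0^π u² dx = 8*π + 2*π − 32/3 = -32/3 + 10*π.
  (u')² squared terms: (-2)²·∫cos(x)² dx = 4·π/2 = 2*π;  (8)²·∫sin(2x)² dx = 64·π/2 = 32*π.
  (u')² cross terms: 2·(-2)·(8)·∫cos(x)·sin(2x) dx = -32·(4/3) = -128/3.
  So ∫_0^π (u')² dx = 2*π + 32*π − 128/3 = -128/3 + 34*π.
||u||_{H^1}^2 = (-32/3 + 10*π) + (-128/3 + 34*π) = -160/3 + 44*π.


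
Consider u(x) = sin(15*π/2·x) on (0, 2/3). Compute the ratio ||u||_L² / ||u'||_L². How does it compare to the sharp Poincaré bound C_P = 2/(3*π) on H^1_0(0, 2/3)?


||u||_L² / ||u'||_L² = 2/(15*π) < C_P = 2/(3*π).

u(x) = sin(15*π/2·x), so u'(x) = 15*π*cos(15*π*x/2)/2.
Writing u(x) = A·sin(kπx/L) with A = 1 and k = 5, use ∫_0^L sin²(kπx/L) dx = L/2 and ∫_0^L cos²(kπx/L) dx = L/2.
u² = 1·sin²(15*π/2·x) and (u')² = 225*π^2/4·cos²(15*π/2·x), and each of sin², cos² integrates to L/2 = 1/3 over (0, 2/3).
∫_0^2/3 u² dx = 1/3, so ||u||_L² = sqrt(3)/3.
∫_0^2/3 (u')² dx = 75*π^2/4, so ||u'||_L² = 5*sqrt(3)*π/2.
Ratio ||u||_L² / ||u'||_L² = 2/(15*π).
Sharp Poincaré constant on H^1_0(0, 2/3) is C_P = L/π = 2/(3*π), achieved by sin(3*π/2·x).
This is the k = 5 harmonic; the ratio L/(kπ) is strictly less than C_P = L/π, consistent with the sharp inequality ||u||_L² ≤ C_P ||u'||_L².


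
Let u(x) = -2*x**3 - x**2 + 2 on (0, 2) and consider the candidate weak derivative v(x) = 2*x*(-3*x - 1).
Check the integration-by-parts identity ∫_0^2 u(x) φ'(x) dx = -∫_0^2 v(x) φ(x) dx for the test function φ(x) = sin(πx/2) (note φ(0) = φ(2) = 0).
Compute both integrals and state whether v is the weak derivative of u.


LHS = -192/π^3 + 56/π, RHS = -192/π^3 + 56/π. Yes, v = u' weakly.

u(x) = -2*x**3 - x**2 + 2, classical derivative u'(x) = -6*x**2 - 2*x.
φ(x) = sin(πx/2), so φ'(x) = π*cos(π*x/2)/2.
Note φ(0) = φ(2) = 0, so the boundary term u·φ vanishes.
LHS = ∫_0^2 u(x) φ'(x) dx = ∫_0^2 (-π*x^3*cos(π*x/2) - π*x^2*cos(π*x/2)/2 + π*cos(π*x/2)) dx. Term by term:
  ∫_0^2 π*cos(π*x/2) dx = 0;  ∫_0^2 -π*x^3*cos(π*x/2) dx = -192/π^3 + 48/π;  ∫_0^2 -π*x^2*cos(π*x/2)/2 dx = 8/π.
Sum: 0 + -192/π^3 + 48/π + 8/π = -192/π^3 + 56/π.
So LHS = -192/π^3 + 56/π.
∫_0^2 v(x) φ(x) dx = ∫_0^2 (-6*x^2*sin(π*x/2) - 2*x*sin(π*x/2)) dx. Term by term:
  ∫_0^2 -6*x^2*sin(π*x/2) dx = -48/π + 192/π^3;  ∫_0^2 -2*x*sin(π*x/2) dx = -8/π.
Sum: -48/π + 192/π^3 − 8/π = -56/π + 192/π^3.
So RHS = -∫_0^2 v(x) φ(x) dx = -192/π^3 + 56/π.
LHS = RHS, so the identity holds for this test φ.
Moreover u is smooth here and v(x) = u'(x) = -6*x**2 - 2*x pointwise, so the identity holds for every test function. Hence v is the weak derivative of u.


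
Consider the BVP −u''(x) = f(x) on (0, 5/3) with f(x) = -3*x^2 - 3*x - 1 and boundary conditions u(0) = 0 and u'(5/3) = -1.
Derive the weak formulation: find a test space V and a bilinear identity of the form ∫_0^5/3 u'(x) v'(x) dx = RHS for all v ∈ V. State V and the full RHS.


V = {v ∈ H^1(0, 5/3) : v(0) = 0} (test functions vanish at x = 0 where u is specified); weak form: ∫_0^5/3 u'v' dx = ∫_0^5/3 (-3*x^2 - 3*x - 1) v dx − v(5/3) for all v ∈ V.

Multiply both sides by a test function v and integrate from 0 to 5/3:
  ∫_0^5/3 −u''(x) v(x) dx = ∫_0^5/3 f(x) v(x) dx.
Integrate the LHS by parts once:
  ∫_0^5/3 −u'' v dx = −[u'(x) v(x)]_0^5/3 + ∫_0^5/3 u'(x) v'(x) dx.
Thus ∫_0^5/3 u'(x) v'(x) dx = ∫_0^5/3 f(x) v(x) dx + [u'(x) v(x)]_0^5/3.
Choose V so that boundary terms are either known or forced to vanish.
Mixed BC: u(0) = 0 (Dirichlet) and u'(5/3) = -1 (Neumann). Define V = {v ∈ H^1(0, 5/3) : v(0) = 0}. Then [u' v]_0^5/3 = u'(5/3)·v(5/3) − u'(0)·0 = − v(5/3).
Weak formulation: find u (satisfying any essential BC) such that ∫_0^5/3 u'(x) v'(x) dx = ∫_0^5/3 f v dx − v(5/3) for all v ∈ V (Dirichlet at 0 absorbed into V; Neumann datum at x = 5/3 contributes the boundary term).
Substituting f(x) = -3*x^2 - 3*x - 1, the right-hand side is ∫_0^5/3 (-3*x^2 - 3*x - 1) v dx − v(5/3).


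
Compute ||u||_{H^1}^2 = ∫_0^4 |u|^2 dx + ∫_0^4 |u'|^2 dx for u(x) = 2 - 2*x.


||u||_{H^1}^2 = 160/3

The H^1 norm (squared) on an interval (0, L) is
  ||u||_{H^1}^2 = ∫_0^L u(x)^2 dx + ∫_0^L u'(x)^2 dx.
Compute u'(x) = -2.
Then u(x)^2 = 4*x**2 - 8*x + 4 and u'(x)^2 = 4.
Integrate each monomial from 0 to 4 using ∫_0^4 c·x^n dx = c·4^(n+1)/(n+1):
  ∫_0^4 u(x)^2 dx = ∫_0^4 (4*x^2 - 8*x + 4) dx. Term by term:
    ∫_0^4 4*x^2 dx = 256/3;  ∫_0^4 -8*x dx = -64;  ∫_0^4 4 dx = 16.
  Sum: 256/3 − 64 + 16 = 112/3.
  ∫_0^4 u'(x)^2 dx = ∫_0^4 (4) dx. Term by term:
    ∫_0^4 4 dx = 16.
Adding: ||u||_{H^1}^2 = 112/3 + 16 = 160/3.


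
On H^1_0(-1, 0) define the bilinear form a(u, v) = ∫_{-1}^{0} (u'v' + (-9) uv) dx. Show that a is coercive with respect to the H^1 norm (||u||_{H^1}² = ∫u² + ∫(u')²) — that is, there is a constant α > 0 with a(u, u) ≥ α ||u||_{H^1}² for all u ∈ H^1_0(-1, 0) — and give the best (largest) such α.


α = (-9 + π^2)/(1 + π^2)

Coercivity of a(·,·) on H^1_0(-1, 0) means a(u, u) ≥ α ||u||_{H^1}² for every u ∈ H^1_0.
The interval has length L = 1, and Poincaré/coercivity depend only on L. Here a(u, u) = ∫(u')² + (-9)·∫u².
Here c = -9 < 0 with |c| < (π/L)² = π^2, so coercivity still holds. The condition a(u,u) ≥ α||u||_{H^1}² reads (1−α)∫(u')² ≥ (α−c)∫u². Any admissible α is ≤ 1 (rapidly oscillating u have ∫u²/∫(u')² → 0), and α = 1 would force 0 ≥ (1−c)∫u², impossible since c < 1; so 1−α > 0. By the sharp Poincaré inequality on H^1_0 of an interval of length L, ∫(u')² ≥ (π/L)²∫u² with equality for the first sine mode sin(π(x−x₀)/L) (x₀ the left endpoint), so the inequality holds for all u iff (1−α)(π/L)² ≥ α − c, i.e. α ≤ ((π/L)² + c)/((π/L)² + 1) = (1 + c(L/π)²)/(1 + (L/π)²). (Direct route, valid since c ≤ 0: Poincaré gives c∫u² ≥ c(L/π)²∫(u')², so a(u,u) ≥ (1 + c(L/π)²)∫(u')², while ||u||_{H^1}² ≤ (1 + (L/π)²)∫(u')²; dividing yields the same α.) With (π/L)² = π^2 and c = -9, the largest admissible constant is α = ((π/L)² + c)/((π/L)² + 1).
Simplifying, α = (-9 + π^2)/(1 + π^2).


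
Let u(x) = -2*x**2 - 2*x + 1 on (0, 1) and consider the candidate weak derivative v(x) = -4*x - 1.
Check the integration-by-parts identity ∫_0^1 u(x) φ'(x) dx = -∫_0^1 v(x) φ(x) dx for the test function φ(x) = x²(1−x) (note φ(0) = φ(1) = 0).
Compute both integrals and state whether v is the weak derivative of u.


LHS = 11/30, RHS = 17/60. No, v is not the weak derivative of u.

u(x) = -2*x**2 - 2*x + 1, classical derivative u'(x) = -4*x - 2.
φ(x) = x²(1−x), so φ'(x) = x*(2 - 3*x).
Note φ(0) = φ(1) = 0, so the boundary term u·φ vanishes.
LHS = ∫_0^1 u(x) φ'(x) dx = ∫_0^1 (6*x^4 + 2*x^3 - 7*x^2 + 2*x) dx. Term by term:
  ∫_0^1 6*x^4 dx = 6/5;  ∫_0^1 2*x^3 dx = 1/2;  ∫_0^1 -7*x^2 dx = -7/3;
  ∫_0^1 2*x dx = 1.
Sum: 6/5 + 1/2 − 7/3 + 1 = 11/30.
So LHS = 11/30.
∫_0^1 v(x) φ(x) dx = ∫_0^1 (4*x^4 - 3*x^3 - x^2) dx. Term by term:
  ∫_0^1 4*x^4 dx = 4/5;  ∫_0^1 -3*x^3 dx = -3/4;  ∫_0^1 -x^2 dx = -1/3.
Sum: 4/5 − 3/4 − 1/3 = -17/60.
So RHS = -∫_0^1 v(x) φ(x) dx = 17/60.
LHS − RHS = 1/12 ≠ 0, so the identity fails.
(For a valid weak derivative the identity must hold for EVERY test function, in particular this one. The failure shows v is NOT the weak derivative of u.)
Correct weak derivative would be u'(x) = -4*x - 2.


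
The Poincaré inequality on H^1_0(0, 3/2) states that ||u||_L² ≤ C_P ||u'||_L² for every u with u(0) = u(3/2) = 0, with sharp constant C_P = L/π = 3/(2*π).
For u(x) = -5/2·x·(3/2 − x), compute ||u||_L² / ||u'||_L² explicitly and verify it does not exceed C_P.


||u||_L² / ||u'||_L² = 3*sqrt(10)/20 < C_P = 3/(2*π).

u(x) = -5/2·x·(3/2 − x), so u'(x) = 5*x - 15/4.
u(x) = -5/2·x·(3/2 − x) vanishes at x = 0 and x = 3/2, so u ∈ H^1_0(0, 3/2). Differentiate via the product rule and integrate the resulting polynomials term by term.
  ∫_0^3/2 u² dx = ∫_0^3/2 (25*x^4/4 - 75*x^3/4 + 225*x^2/16) dx. Term by term:
    ∫_0^3/2 25*x^4/4 dx = 1215/128;  ∫_0^3/2 -75*x^3/4 dx = -6075/256;  ∫_0^3/2 225*x^2/16 dx = 2025/128.
  Sum: 1215/128 − 6075/256 + 2025/128 = 405/256.
  ∫_0^3/2 (u')² dx = ∫_0^3/2 (25*x^2 - 75*x/2 + 225/16) dx. Term by term:
    ∫_0^3/2 25*x^2 dx = 225/8;  ∫_0^3/2 -75*x/2 dx = -675/16;  ∫_0^3/2 225/16 dx = 675/32.
  Sum: 225/8 − 675/16 + 675/32 = 225/32.
∫_0^3/2 u² dx = 405/256, so ||u||_L² = 9*sqrt(5)/16.
∫_0^3/2 (u')² dx = 225/32, so ||u'||_L² = 15*sqrt(2)/8.
Ratio ||u||_L² / ||u'||_L² = 3*sqrt(10)/20.
Sharp Poincaré constant on H^1_0(0, 3/2) is C_P = L/π = 3/(2*π), achieved by sin(2*π/3·x).
A polynomial bump cannot attain the sharp Poincaré constant (only the first sine eigenfunction does), so the ratio is strictly less than C_P, consistent with ||u||_L² ≤ C_P ||u'||_L².


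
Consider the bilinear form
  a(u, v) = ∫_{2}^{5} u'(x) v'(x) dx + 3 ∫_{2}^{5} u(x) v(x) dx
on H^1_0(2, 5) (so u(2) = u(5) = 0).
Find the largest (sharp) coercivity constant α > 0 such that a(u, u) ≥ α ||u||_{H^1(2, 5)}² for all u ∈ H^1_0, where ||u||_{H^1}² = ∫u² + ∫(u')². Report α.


α = 1

Coercivity of a(·,·) on H^1_0(2, 5) means a(u, u) ≥ α ||u||_{H^1}² for every u ∈ H^1_0.
The interval has length L = 3, and Poincaré/coercivity depend only on L. Here a(u, u) = ∫(u')² + (3)·∫u².
Here c = 3 ≥ 1, so a(u,u) = ∫(u')² + c∫u² ≥ ∫(u')² + ∫u² = ||u||_{H^1}², i.e. α = 1 works. No larger α is possible: a(u,u) ≥ α||u||_{H^1}² means (1−α)∫(u')² ≥ (α−c)∫u², and for the modes u_n = sin(nπ(x−x₀)/L) (x₀ the left endpoint) one has ∫u_n²/∫(u_n')² = (L/(nπ))² → 0, so a(u_n,u_n)/||u_n||_{H^1}² → 1. Hence the optimal constant is α = 1.
Therefore α = 1.


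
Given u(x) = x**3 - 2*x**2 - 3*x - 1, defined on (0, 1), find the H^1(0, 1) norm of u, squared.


||u||_{H^1}^2 = 1823/70

The H^1 norm (squared) on an interval (0, L) is
  ||u||_{H^1}^2 = ∫_0^L u(x)^2 dx + ∫_0^L u'(x)^2 dx.
Compute u'(x) = 3*x**2 - 4*x - 3.
Then u(x)^2 = x**6 - 4*x**5 - 2*x**4 + 10*x**3 + 13*x**2 + 6*x + 1 and u'(x)^2 = 9*x**4 - 24*x**3 - 2*x**2 + 24*x + 9.
Integrate each monomial from 0 to 1 using ∫_0^1 c·x^n dx = c·1^(n+1)/(n+1):
  ∫_0^1 u(x)^2 dx = ∫_0^1 (x^6 - 4*x^5 - 2*x^4 + 10*x^3 + 13*x^2 + 6*x + 1) dx. Term by term:
    ∫_0^1 x^6 dx = 1/7;  ∫_0^1 -4*x^5 dx = -2/3;  ∫_0^1 -2*x^4 dx = -2/5;
    ∫_0^1 10*x^3 dx = 5/2;  ∫_0^1 13*x^2 dx = 13/3;  ∫_0^1 6*x dx = 3;
    ∫_0^1 1 dx = 1.
  Sum: 1/7 − 2/3 − 2/5 + 5/2 + 13/3 + 3 + 1 = 2081/210.
  ∫_0^1 u'(x)^2 dx = ∫_0^1 (9*x^4 - 24*x^3 - 2*x^2 + 24*x + 9) dx. Term by term:
    ∫_0^1 9*x^4 dx = 9/5;  ∫_0^1 -24*x^3 dx = -6;  ∫_0^1 -2*x^2 dx = -2/3;
    ∫_0^1 24*x dx = 12;  ∫_0^1 9 dx = 9.
  Sum: 9/5 − 6 − 2/3 + 12 + 9 = 242/15.
Adding: ||u||_{H^1}^2 = 2081/210 + 242/15 = 1823/70.


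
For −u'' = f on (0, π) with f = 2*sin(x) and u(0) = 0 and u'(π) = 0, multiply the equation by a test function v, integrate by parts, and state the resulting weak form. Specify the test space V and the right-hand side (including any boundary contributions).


V = {v ∈ H^1(0, π) : v(0) = 0} (test functions vanish at x = 0 where u is specified); weak form: ∫_0^π u'v' dx = ∫_0^π (2*sin(x)) v dx for all v ∈ V.

Multiply both sides by a test function v and integrate from 0 to π:
  ∫_0^π −u''(x) v(x) dx = ∫_0^π f(x) v(x) dx.
Integrate the LHS by parts once:
  ∫_0^π −u'' v dx = −[u'(x) v(x)]_0^π + ∫_0^π u'(x) v'(x) dx.
Thus ∫_0^π u'(x) v'(x) dx = ∫_0^π f(x) v(x) dx + [u'(x) v(x)]_0^π.
Choose V so that boundary terms are either known or forced to vanish.
Mixed BC: u(0) = 0 (Dirichlet) and u'(π) = 0 (Neumann). Define V = {v ∈ H^1(0, π) : v(0) = 0}. Then [u' v]_0^π = u'(π)·v(π) − u'(0)·0 = 0.
Weak formulation: find u (satisfying any essential BC) such that ∫_0^π u'(x) v'(x) dx = ∫_0^π f v dx for all v ∈ V (Dirichlet at 0 absorbed into V; the Neumann datum at x = π is zero, so no boundary term remains).
Substituting f(x) = 2*sin(x), the right-hand side is ∫_0^π (2*sin(x)) v dx.


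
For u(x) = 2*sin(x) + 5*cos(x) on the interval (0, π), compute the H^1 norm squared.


||u||_{H^1(0,π)}^2 = 29*π

u'(x) = -5*sin(x) + 2*cos(x).
Expand u² and (u')² and integrate term by term on (0, π), using: for integers n ≥ 1, ∫_0^π sin²(nx) dx = ∫_0^π cos²(nx) dx = π/2; for n ≠ n', ∫_0^π sin(nx)sin(n'x) dx = ∫_0^π cos(nx)cos(n'x) dx = 0; and by product-to-sum, ∫_0^π sin(nx)cos(n'x) dx = ½∫_0^π [sin((n+n')x) + sin((n−n')x)] dx, which is 0 when n+n' is even and 2n/(n²−n'²) when n+n' is odd (it need not vanish on (0, π)).
  u² squared terms: (2)²·∫sin(x)² dx = 4·π/2 = 2*π;  (5)²·∫cos(x)² dx = 25·π/2 = 25*π/2.
  u² cross terms: 2·(2)·(5)·∫sin(x)·cos(x) dx = 20·(0) = 0.
  So ∫_0^π u² dx = 2*π + 25*π/2 + 0 = 29*π/2.
  (u')² squared terms: (-5)²·∫sin(x)² dx = 25·π/2 = 25*π/2;  (2)²·∫cos(x)² dx = 4·π/2 = 2*π.
  (u')² cross terms: 2·(-5)·(2)·∫sin(x)·cos(x) dx = -20·(0) = 0.
  So ∫_0^π (u')² dx = 25*π/2 + 2*π + 0 = 29*π/2.
||u||_{H^1}^2 = (29*π/2) + (29*π/2) = 29*π.


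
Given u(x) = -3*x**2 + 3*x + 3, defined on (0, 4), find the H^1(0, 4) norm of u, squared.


||u||_{H^1}^2 = 5976/5

The H^1 norm (squared) on an interval (0, L) is
  ||u||_{H^1}^2 = ∫_0^L u(x)^2 dx + ∫_0^L u'(x)^2 dx.
Compute u'(x) = 3 - 6*x.
Then u(x)^2 = 9*x**4 - 18*x**3 - 9*x**2 + 18*x + 9 and u'(x)^2 = 36*x**2 - 36*x + 9.
Integrate each monomial from 0 to 4 using ∫_0^4 c·x^n dx = c·4^(n+1)/(n+1):
  ∫_0^4 u(x)^2 dx = ∫_0^4 (9*x^4 - 18*x^3 - 9*x^2 + 18*x + 9) dx. Term by term:
    ∫_0^4 9*x^4 dx = 9216/5;  ∫_0^4 -18*x^3 dx = -1152;  ∫_0^4 -9*x^2 dx = -192;
    ∫_0^4 18*x dx = 144;  ∫_0^4 9 dx = 36.
  Sum: 9216/5 − 1152 − 192 + 144 + 36 = 3396/5.
  ∫_0^4 u'(x)^2 dx = ∫_0^4 (36*x^2 - 36*x + 9) dx. Term by term:
    ∫_0^4 36*x^2 dx = 768;  ∫_0^4 -36*x dx = -288;  ∫_0^4 9 dx = 36.
  Sum: 768 − 288 + 36 = 516.
Adding: ||u||_{H^1}^2 = 3396/5 + 516 = 5976/5.


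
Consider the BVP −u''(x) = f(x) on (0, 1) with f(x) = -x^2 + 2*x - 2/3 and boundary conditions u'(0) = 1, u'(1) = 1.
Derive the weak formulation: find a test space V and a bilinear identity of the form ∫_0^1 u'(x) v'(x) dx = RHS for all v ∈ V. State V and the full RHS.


V = H^1(0, 1) (v unrestricted at boundary; u is determined up to an additive constant); weak form: ∫_0^1 u'v' dx = ∫_0^1 (-x^2 + 2*x - 2/3) v dx + v(1) − v(0) for all v ∈ V.

Multiply both sides by a test function v and integrate from 0 to 1:
  ∫_0^1 −u''(x) v(x) dx = ∫_0^1 f(x) v(x) dx.
Integrate the LHS by parts once:
  ∫_0^1 −u'' v dx = −[u'(x) v(x)]_0^1 + ∫_0^1 u'(x) v'(x) dx.
Thus ∫_0^1 u'(x) v'(x) dx = ∫_0^1 f(x) v(x) dx + [u'(x) v(x)]_0^1.
Choose V so that boundary terms are either known or forced to vanish.
u has inhomogeneous Neumann u'(0) = 1, u'(1) = 1. [u' v]_0^1 = (1)·v(1) − (1)·v(0) = v(1) − v(0). Take V = H^1(0, 1); boundary term becomes part of RHS.
Weak formulation: find u (satisfying any essential BC) such that ∫_0^1 u'(x) v'(x) dx = ∫_0^1 f v dx + v(1) − v(0) for all v ∈ V (Neumann data are natural BCs: they enter the RHS as boundary terms).
Substituting f(x) = -x^2 + 2*x - 2/3, the right-hand side is ∫_0^1 (-x^2 + 2*x - 2/3) v dx + v(1) − v(0).
Compatibility check (pure Neumann): taking v ≡ 1 ∈ V gives 0 = ∫_0^1 f dx + (1) − (1), i.e. ∫_0^1 f dx must equal u'(0) − u'(1) = 0. Indeed ∫_0^1 (-x^2 + 2*x - 2/3) dx = 0, so the data are compatible. The solution is then unique only up to an additive constant (fix it e.g. by requiring ∫_0^1 u dx = 0).


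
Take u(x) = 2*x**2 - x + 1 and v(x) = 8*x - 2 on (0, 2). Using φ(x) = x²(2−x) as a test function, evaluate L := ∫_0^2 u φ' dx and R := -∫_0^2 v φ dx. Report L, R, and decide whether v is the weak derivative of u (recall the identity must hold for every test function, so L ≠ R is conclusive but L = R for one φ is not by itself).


LHS = -76/15, RHS = -152/15. No, v is not the weak derivative of u.

u(x) = 2*x**2 - x + 1, classical derivative u'(x) = 4*x - 1.
φ(x) = x²(2−x), so φ'(x) = x*(4 - 3*x).
Note φ(0) = φ(2) = 0, so the boundary term u·φ vanishes.
LHS = ∫_0^2 u(x) φ'(x) dx = ∫_0^2 (-6*x^4 + 11*x^3 - 7*x^2 + 4*x) dx. Term by term:
  ∫_0^2 -6*x^4 dx = -192/5;  ∫_0^2 11*x^3 dx = 44;  ∫_0^2 -7*x^2 dx = -56/3;
  ∫_0^2 4*x dx = 8.
Sum: -192/5 + 44 − 56/3 + 8 = -76/15.
So LHS = -76/15.
∫_0^2 v(x) φ(x) dx = ∫_0^2 (-8*x^4 + 18*x^3 - 4*x^2) dx. Term by term:
  ∫_0^2 -8*x^4 dx = -256/5;  ∫_0^2 18*x^3 dx = 72;  ∫_0^2 -4*x^2 dx = -32/3.
Sum: -256/5 + 72 − 32/3 = 152/15.
So RHS = -∫_0^2 v(x) φ(x) dx = -152/15.
LHS − RHS = 76/15 ≠ 0, so the identity fails.
(For a valid weak derivative the identity must hold for EVERY test function, in particular this one. The failure shows v is NOT the weak derivative of u.)
Correct weak derivative would be u'(x) = 4*x - 1.


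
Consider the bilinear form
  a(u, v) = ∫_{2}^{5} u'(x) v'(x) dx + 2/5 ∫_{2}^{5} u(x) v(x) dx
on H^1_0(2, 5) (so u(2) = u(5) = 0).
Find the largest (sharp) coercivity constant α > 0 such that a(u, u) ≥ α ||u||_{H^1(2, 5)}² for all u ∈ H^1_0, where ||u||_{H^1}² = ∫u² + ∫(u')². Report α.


α = (18/5 + π^2)/(9 + π^2)

Coercivity of a(·,·) on H^1_0(2, 5) means a(u, u) ≥ α ||u||_{H^1}² for every u ∈ H^1_0.
The interval has length L = 3, and Poincaré/coercivity depend only on L. Here a(u, u) = ∫(u')² + (2/5)·∫u².
Here 0 < c = 2/5 < 1. The condition a(u,u) ≥ α||u||_{H^1}² reads (1−α)∫(u')² ≥ (α−c)∫u². Any admissible α is ≤ 1 (rapidly oscillating u have ∫u²/∫(u')² → 0), and α = 1 would force 0 ≥ (1−c)∫u², impossible since c < 1; so 1−α > 0. By the sharp Poincaré inequality on H^1_0 of an interval of length L, ∫(u')² ≥ (π/L)²∫u² with equality for the first sine mode sin(π(x−x₀)/L) (x₀ the left endpoint), so the inequality holds for all u iff (1−α)(π/L)² ≥ α − c, i.e. α ≤ ((π/L)² + c)/((π/L)² + 1) = (1 + c(L/π)²)/(1 + (L/π)²). With (π/L)² = π^2/9 and c = 2/5, the largest admissible constant is α = ((π/L)² + c)/((π/L)² + 1).
Simplifying, α = (18/5 + π^2)/(9 + π^2).


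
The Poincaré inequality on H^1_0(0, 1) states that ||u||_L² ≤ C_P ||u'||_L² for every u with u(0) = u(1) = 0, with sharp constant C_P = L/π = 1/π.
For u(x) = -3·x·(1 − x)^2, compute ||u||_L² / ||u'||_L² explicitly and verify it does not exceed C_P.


||u||_L² / ||u'||_L² = sqrt(14)/14 < C_P = 1/π.

u(x) = -3·x·(1 − x)^2, so u'(x) = 3*(1 - 3*x)*(x - 1).
u(x) = -3·x·(1 − x)^2 vanishes at x = 0 and x = 1, so u ∈ H^1_0(0, 1). Differentiate via the product rule and integrate the resulting polynomials term by term.
  ∫_0^1 u² dx = ∫_0^1 (9*x^6 - 36*x^5 + 54*x^4 - 36*x^3 + 9*x^2) dx. Term by term:
    ∫_0^1 9*x^6 dx = 9/7;  ∫_0^1 -36*x^5 dx = -6;  ∫_0^1 54*x^4 dx = 54/5;
    ∫_0^1 -36*x^3 dx = -9;  ∫_0^1 9*x^2 dx = 3.
  Sum: 9/7 − 6 + 54/5 − 9 + 3 = 3/35.
  ∫_0^1 (u')² dx = ∫_0^1 (81*x^4 - 216*x^3 + 198*x^2 - 72*x + 9) dx. Term by term:
    ∫_0^1 81*x^4 dx = 81/5;  ∫_0^1 -216*x^3 dx = -54;  ∫_0^1 198*x^2 dx = 66;
    ∫_0^1 -72*x dx = -36;  ∫_0^1 9 dx = 9.
  Sum: 81/5 − 54 + 66 − 36 + 9 = 6/5.
∫_0^1 u² dx = 3/35, so ||u||_L² = sqrt(105)/35.
∫_0^1 (u')² dx = 6/5, so ||u'||_L² = sqrt(30)/5.
Ratio ||u||_L² / ||u'||_L² = sqrt(14)/14.
Sharp Poincaré constant on H^1_0(0, 1) is C_P = L/π = 1/π, achieved by sin(π·x).
A polynomial bump cannot attain the sharp Poincaré constant (only the first sine eigenfunction does), so the ratio is strictly less than C_P, consistent with ||u||_L² ≤ C_P ||u'||_L².


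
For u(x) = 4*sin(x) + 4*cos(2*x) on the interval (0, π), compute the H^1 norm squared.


||u||_{H^1(0,π)}^2 = -320/3 + 56*π

u'(x) = -8*sin(2*x) + 4*cos(x).
Expand u² and (u')² and integrate term by term on (0, π), using: for integers n ≥ 1, ∫_0^π sin²(nx) dx = ∫_0^π cos²(nx) dx = π/2; for n ≠ n', ∫_0^π sin(nx)sin(n'x) dx = ∫_0^π cos(nx)cos(n'x) dx = 0; and by product-to-sum, ∫_0^π sin(nx)cos(n'x) dx = ½∫_0^π [sin((n+n')x) + sin((n−n')x)] dx, which is 0 when n+n' is even and 2n/(n²−n'²) when n+n' is odd (it need not vanish on (0, π)).
  u² squared terms: (4)²·∫cos(2x)² dx = 16·π/2 = 8*π;  (4)²·∫sin(x)² dx = 16·π/2 = 8*π.
  u² cross terms: 2·(4)·(4)·∫cos(2x)·sin(x) dx = 32·(-2/3) = -64/3.
  So ∫_0^π u² dx = 8*π + 8*π − 64/3 = -64/3 + 16*π.
  (u')² squared terms: (-8)²·∫sin(2x)² dx = 64·π/2 = 32*π;  (4)²·∫cos(x)² dx = 16·π/2 = 8*π.
  (u')² cross terms: 2·(-8)·(4)·∫sin(2x)·cos(x) dx = -64·(4/3) = -256/3.
  So ∫_0^π (u')² dx = 32*π + 8*π − 256/3 = -256/3 + 40*π.
||u||_{H^1}^2 = (-64/3 + 16*π) + (-256/3 + 40*π) = -320/3 + 56*π.


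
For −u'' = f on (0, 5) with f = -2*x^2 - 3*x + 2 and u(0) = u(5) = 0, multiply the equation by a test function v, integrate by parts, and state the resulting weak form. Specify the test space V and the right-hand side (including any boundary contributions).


V = H^1_0(0, 5) (so v(0) = v(5) = 0); weak form: ∫_0^5 u'v' dx = ∫_0^5 (-2*x^2 - 3*x + 2) v dx for all v ∈ V.

Multiply both sides by a test function v and integrate from 0 to 5:
  ∫_0^5 −u''(x) v(x) dx = ∫_0^5 f(x) v(x) dx.
Integrate the LHS by parts once:
  ∫_0^5 −u'' v dx = −[u'(x) v(x)]_0^5 + ∫_0^5 u'(x) v'(x) dx.
Thus ∫_0^5 u'(x) v'(x) dx = ∫_0^5 f(x) v(x) dx + [u'(x) v(x)]_0^5.
Choose V so that boundary terms are either known or forced to vanish.
u is Dirichlet: u(0) = u(5) = 0. Let V = H^1_0(0, 5); then v(0) = v(5) = 0, and [u' v]_0^5 = 0.
Weak formulation: find u (satisfying any essential BC) such that ∫_0^5 u'(x) v'(x) dx = ∫_0^5 f v dx for all v ∈ V.
Substituting f(x) = -2*x^2 - 3*x + 2, the right-hand side is ∫_0^5 (-2*x^2 - 3*x + 2) v dx.


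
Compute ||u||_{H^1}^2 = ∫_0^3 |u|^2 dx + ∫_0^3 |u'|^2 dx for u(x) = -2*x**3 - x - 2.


||u||_{H^1}^2 = 24540/7

The H^1 norm (squared) on an interval (0, L) is
  ||u||_{H^1}^2 = ∫_0^L u(x)^2 dx + ∫_0^L u'(x)^2 dx.
Compute u'(x) = -6*x**2 - 1.
Then u(x)^2 = 4*x**6 + 4*x**4 + 8*x**3 + x**2 + 4*x + 4 and u'(x)^2 = 36*x**4 + 12*x**2 + 1.
Integrate each monomial from 0 to 3 using ∫_0^3 c·x^n dx = c·3^(n+1)/(n+1):
  ∫_0^3 u(x)^2 dx = ∫_0^3 (4*x^6 + 4*x^4 + 8*x^3 + x^2 + 4*x + 4) dx. Term by term:
    ∫_0^3 4*x^6 dx = 8748/7;  ∫_0^3 4*x^4 dx = 972/5;  ∫_0^3 8*x^3 dx = 162;
    ∫_0^3 x^2 dx = 9;  ∫_0^3 4*x dx = 18;  ∫_0^3 4 dx = 12.
  Sum: 8748/7 + 972/5 + 162 + 9 + 18 + 12 = 57579/35.
  ∫_0^3 u'(x)^2 dx = ∫_0^3 (36*x^4 + 12*x^2 + 1) dx. Term by term:
    ∫_0^3 36*x^4 dx = 8748/5;  ∫_0^3 12*x^2 dx = 108;  ∫_0^3 1 dx = 3.
  Sum: 8748/5 + 108 + 3 = 9303/5.
Adding: ||u||_{H^1}^2 = 57579/35 + 9303/5 = 24540/7.


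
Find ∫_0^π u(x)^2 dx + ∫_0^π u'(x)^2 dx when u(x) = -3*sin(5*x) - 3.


||u||_{H^1(0,π)}^2 = 36/5 + 126*π

u'(x) = -15*cos(5*x).
Expand u² and (u')² and integrate term by term on (0, π), using: for integers n ≥ 1, ∫_0^π sin²(nx) dx = ∫_0^π cos²(nx) dx = π/2; for n ≠ n', ∫_0^π sin(nx)sin(n'x) dx = ∫_0^π cos(nx)cos(n'x) dx = 0; and by product-to-sum, ∫_0^π sin(nx)cos(n'x) dx = ½∫_0^π [sin((n+n')x) + sin((n−n')x)] dx, which is 0 when n+n' is even and 2n/(n²−n'²) when n+n' is odd (it need not vanish on (0, π)). For the constant mode: ∫_0^π 1 dx = π, ∫_0^π cos(nx) dx = 0, ∫_0^π sin(nx) dx = (1−(−1)^n)/n.
  u² squared terms: (-3)²·∫1 dx = 9·π = 9*π;  (-3)²·∫sin(5x)² dx = 9·π/2 = 9*π/2.
  u² cross terms: 2·(-3)·(-3)·∫1·sin(5x) dx = 18·(2/5) = 36/5.
  So ∫_0^π u² dx = 9*π + 9*π/2 + 36/5 = 36/5 + 27*π/2.
  (u')² squared terms: (-15)²·∫cos(5x)² dx = 225·π/2 = 225*π/2.
  So ∫_0^π (u')² dx = 225*π/2.
||u||_{H^1}^2 = (36/5 + 27*π/2) + (225*π/2) = 36/5 + 126*π.
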